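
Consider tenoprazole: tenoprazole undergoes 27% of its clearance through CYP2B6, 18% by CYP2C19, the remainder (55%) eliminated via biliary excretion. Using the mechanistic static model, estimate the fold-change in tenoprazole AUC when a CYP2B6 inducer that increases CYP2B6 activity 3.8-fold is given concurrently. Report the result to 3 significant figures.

The CYP2B6 pathway (27% of clearance) increases to 3.8× activity: 0.27 × 3.8 = 1.026.
CYP2C19 (18%) and the residual 55% are unaffected.
New clearance relative to baseline: 1.026 + 0.18 + 0.55 = 1.756.
Since AUC ∝ 1/CL, the ratio is 1 / 1.756 = 0.569.

0.569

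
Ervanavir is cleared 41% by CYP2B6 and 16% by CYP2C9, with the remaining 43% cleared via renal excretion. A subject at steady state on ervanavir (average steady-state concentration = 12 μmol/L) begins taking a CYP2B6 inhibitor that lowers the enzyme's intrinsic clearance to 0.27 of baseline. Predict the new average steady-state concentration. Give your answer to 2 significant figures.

CYP2B6: 0.41 × 0.27 = 0.1107
CYP2C9: 0.16 (unchanged)
Other: 0.43 (unchanged)
Relative clearance = 0.1107 + 0.16 + 0.43 = 0.7007.
New average steady-state concentration = baseline ÷ relative clearance = 12 / 0.7007 = 17 μmol/L.

17 μmol/L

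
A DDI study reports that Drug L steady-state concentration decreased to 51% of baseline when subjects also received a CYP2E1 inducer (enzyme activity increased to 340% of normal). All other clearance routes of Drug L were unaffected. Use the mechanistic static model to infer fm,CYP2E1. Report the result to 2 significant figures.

Call the CYP2E1 fraction fm. After the interaction, CL_new/CL_old = fm × 3.4 + (1 − fm).
Steady-state concentration ratio = 1 / (new CL fraction), so new CL fraction = 1 / 0.510 = 1.961.
fm × 3.4 + 1 − fm = 1.961  ⇒  fm × (3.4 − 1) = 0.9608  ⇒  fm = 0.40.

0.40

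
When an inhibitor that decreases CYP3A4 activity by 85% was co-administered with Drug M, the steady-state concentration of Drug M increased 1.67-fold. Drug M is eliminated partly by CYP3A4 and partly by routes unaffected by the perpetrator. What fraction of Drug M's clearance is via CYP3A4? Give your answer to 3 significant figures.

CL'/CL = 1 / 1.67 = 0.5988
0.15·fm + (1 − fm) = 0.5988
fm = (0.5988 − 1) / (0.15 − 1) = 0.472

0.472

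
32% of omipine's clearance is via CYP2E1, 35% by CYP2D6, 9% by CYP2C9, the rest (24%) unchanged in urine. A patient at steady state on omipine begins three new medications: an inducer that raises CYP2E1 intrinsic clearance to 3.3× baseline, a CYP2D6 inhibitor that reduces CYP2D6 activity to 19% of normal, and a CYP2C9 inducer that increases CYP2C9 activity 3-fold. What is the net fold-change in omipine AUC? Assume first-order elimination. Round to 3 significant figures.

The CYP2E1 pathway (32% of clearance) is boosted to 3.3× activity: 0.32 × 3.3 = 1.056.
The CYP2D6 pathway (35% of clearance) is reduced to 0.19× activity: 0.35 × 0.19 = 0.0665.
The CYP2C9 pathway (9% of clearance) increases to 3× activity: 0.09 × 3 = 0.27.
The remaining 24% of clearance is unaffected.
Relative clearance = 1.056 + 0.0665 + 0.27 + 0.24 = 1.6325.
Net AUC ratio = 1 / 1.6325 = 0.613.

0.613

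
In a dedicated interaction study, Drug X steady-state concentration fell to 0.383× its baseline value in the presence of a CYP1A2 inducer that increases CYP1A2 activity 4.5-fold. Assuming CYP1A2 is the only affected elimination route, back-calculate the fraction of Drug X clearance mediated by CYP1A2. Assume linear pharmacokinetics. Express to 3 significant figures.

CL'/CL = 1 / 0.383 = 2.611
4.5·fm + (1 − fm) = 2.611
fm = (2.611 − 1) / (4.5 − 1) = 0.460

0.460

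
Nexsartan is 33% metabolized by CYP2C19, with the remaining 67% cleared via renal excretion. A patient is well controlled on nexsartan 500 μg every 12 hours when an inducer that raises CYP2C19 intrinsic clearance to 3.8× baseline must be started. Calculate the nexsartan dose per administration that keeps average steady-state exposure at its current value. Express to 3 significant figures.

962 μg

The CYP2C19 pathway (33% of clearance) increases to 3.8× activity: 0.33 × 3.8 = 1.254.
The remaining 67% of clearance is unaffected.
CL_new/CL_old = 1.254 + 0.67 = 1.924.
Exposure is unchanged when dose changes in proportion to clearance. New dose = 500 μg × 1.924 = 962 μg.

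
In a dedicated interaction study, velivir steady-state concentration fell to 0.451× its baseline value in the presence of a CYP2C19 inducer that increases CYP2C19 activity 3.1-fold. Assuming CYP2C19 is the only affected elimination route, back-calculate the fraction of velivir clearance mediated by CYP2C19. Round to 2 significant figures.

0.58

CL'/CL = 1 / 0.451 = 2.217
3.1·fm + (1 − fm) = 2.217
fm = (2.217 − 1) / (3.1 − 1) = 0.58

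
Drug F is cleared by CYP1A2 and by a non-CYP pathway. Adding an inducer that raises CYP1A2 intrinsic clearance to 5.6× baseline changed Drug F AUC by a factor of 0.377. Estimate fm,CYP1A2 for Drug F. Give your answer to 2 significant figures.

Let x = fm,CYP1A2. Because AUC ∝ 1/CL, relative clearance rose to 1/0.377 = 2.653.
Only the CYP1A2 route changed, so 2.653 = x·5.6 + (1 − x), giving x = 0.36.

0.36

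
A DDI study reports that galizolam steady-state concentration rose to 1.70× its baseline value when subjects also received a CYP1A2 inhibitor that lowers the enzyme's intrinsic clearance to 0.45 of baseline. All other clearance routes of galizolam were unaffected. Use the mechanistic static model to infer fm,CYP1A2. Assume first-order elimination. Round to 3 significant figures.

CL'/CL = 1 / 1.70 = 0.5882
0.45·fm + (1 − fm) = 0.5882
fm = (0.5882 − 1) / (0.45 − 1) = 0.749

0.749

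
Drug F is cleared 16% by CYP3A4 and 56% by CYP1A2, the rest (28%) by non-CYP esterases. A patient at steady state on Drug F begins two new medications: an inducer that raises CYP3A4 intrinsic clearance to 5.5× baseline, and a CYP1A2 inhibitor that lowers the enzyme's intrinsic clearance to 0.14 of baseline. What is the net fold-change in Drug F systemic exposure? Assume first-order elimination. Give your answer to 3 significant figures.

CYP3A4: 0.16 × 5.5 = 0.88
CYP1A2: 0.56 × 0.14 = 0.0784
Other: 0.28 (unchanged)
Relative clearance = 0.88 + 0.0784 + 0.28 = 1.2384.
Because systemic exposure varies inversely with clearance, the combined effect is 1 / 1.2384 = 0.807.

0.807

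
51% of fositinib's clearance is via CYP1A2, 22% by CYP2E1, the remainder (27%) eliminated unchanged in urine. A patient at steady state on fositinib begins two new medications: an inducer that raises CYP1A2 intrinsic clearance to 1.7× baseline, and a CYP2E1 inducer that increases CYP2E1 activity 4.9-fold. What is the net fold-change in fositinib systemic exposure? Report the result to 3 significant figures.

0.451

CYP1A2: 0.51 × 1.7 = 0.867
CYP2E1: 0.22 × 4.9 = 1.078
Other: 0.27 (unchanged)
New clearance relative to baseline: 0.867 + 1.078 + 0.27 = 2.215.
Net systemic exposure ratio = 1 / 2.215 = 0.451.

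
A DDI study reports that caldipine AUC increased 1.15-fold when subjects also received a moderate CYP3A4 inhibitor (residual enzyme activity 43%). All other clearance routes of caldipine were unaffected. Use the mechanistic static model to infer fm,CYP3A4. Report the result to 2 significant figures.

0.23

Write x for the fraction cleared via CYP3A4. The observed AUC change means clearance fell to 1/1.15 = 0.8696 of baseline.
Only the CYP3A4 route changed, so 0.8696 = x·0.43 + (1 − x), giving x = 0.23.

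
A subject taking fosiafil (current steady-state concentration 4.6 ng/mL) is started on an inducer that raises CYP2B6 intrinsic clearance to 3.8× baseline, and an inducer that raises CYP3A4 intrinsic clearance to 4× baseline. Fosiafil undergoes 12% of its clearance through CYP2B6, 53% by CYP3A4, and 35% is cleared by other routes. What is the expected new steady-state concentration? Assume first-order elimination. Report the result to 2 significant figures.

The CYP2B6 pathway (12% of clearance) increases to 3.8× activity: 0.12 × 3.8 = 0.456.
The CYP3A4 pathway (53% of clearance) rises to 4× activity: 0.53 × 4 = 2.12.
Non-CYP routes (35%) are unchanged.
Relative clearance = 0.456 + 2.12 + 0.35 = 2.926.
New steady-state concentration = 4.6 / 2.926 = 1.6 ng/mL (concentration scales inversely with clearance).

1.6 ng/mL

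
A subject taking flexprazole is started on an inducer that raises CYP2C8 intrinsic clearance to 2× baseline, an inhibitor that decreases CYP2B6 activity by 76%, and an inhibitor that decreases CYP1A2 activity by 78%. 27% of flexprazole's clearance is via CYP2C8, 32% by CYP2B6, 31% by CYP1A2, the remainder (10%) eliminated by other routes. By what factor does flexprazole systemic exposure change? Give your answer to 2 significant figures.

1.3

CYP2C8: 0.27 × 2 = 0.54
CYP2B6: 0.32 × 0.24 = 0.0768
CYP1A2: 0.31 × 0.22 = 0.0682
Other: 0.1 (unchanged)
CL_new/CL_old = 0.54 + 0.0768 + 0.0682 + 0.1 = 0.785.
Systemic exposure ∝ 1/CL: fold-change = 1 / 0.785 = 1.3.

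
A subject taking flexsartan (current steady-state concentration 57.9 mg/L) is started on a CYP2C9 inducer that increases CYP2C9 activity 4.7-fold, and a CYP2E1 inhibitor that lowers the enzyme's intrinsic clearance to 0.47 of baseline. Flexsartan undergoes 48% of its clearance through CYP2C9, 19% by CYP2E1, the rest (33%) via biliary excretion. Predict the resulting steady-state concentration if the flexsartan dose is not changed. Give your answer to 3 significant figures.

21.6 mg/L

The CYP2C9 pathway (48% of clearance) is boosted to 4.7× activity: 0.48 × 4.7 = 2.256.
The CYP2E1 pathway (19% of clearance) is reduced to 0.47× activity: 0.19 × 0.47 = 0.0893.
Non-CYP routes (33%) are unchanged.
New clearance relative to baseline: 2.256 + 0.0893 + 0.33 = 2.6753.
New steady-state concentration = 57.9 / 2.6753 = 21.6 mg/L (concentration scales inversely with clearance).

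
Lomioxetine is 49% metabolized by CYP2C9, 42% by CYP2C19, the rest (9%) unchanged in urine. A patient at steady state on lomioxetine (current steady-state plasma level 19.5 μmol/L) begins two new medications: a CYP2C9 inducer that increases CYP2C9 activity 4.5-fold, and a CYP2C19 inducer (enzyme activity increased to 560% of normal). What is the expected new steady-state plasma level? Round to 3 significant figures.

4.20 μmol/L

CYP2C9: 0.49 × 4.5 = 2.205
CYP2C19: 0.42 × 5.6 = 2.352
Other: 0.09 (unchanged)
CL_new/CL_old = 2.205 + 2.352 + 0.09 = 4.647.
Dividing the baseline by the relative clearance: 19.5 / 4.647 = 4.20 μmol/L.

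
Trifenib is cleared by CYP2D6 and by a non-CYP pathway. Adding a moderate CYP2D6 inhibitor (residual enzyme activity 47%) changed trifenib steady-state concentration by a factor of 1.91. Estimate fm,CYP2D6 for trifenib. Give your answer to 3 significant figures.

0.899

Let fm be the CYP2D6 fraction. New clearance relative to baseline = fm × 0.47 + (1 − fm).
Steady-state concentration ratio = 1 / (new CL fraction), so new CL fraction = 1 / 1.91 = 0.5236.
fm × 0.47 + 1 − fm = 0.5236  ⇒  fm × (0.47 − 1) = −0.4764  ⇒  fm = 0.899.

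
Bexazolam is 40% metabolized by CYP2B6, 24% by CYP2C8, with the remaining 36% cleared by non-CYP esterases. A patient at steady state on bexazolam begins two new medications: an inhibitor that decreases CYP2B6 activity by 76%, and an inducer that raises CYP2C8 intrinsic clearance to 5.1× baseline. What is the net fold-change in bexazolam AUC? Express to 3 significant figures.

The CYP2B6 pathway (40% of clearance) falls to 0.24× activity: 0.4 × 0.24 = 0.096.
The CYP2C8 pathway (24% of clearance) increases to 5.1× activity: 0.24 × 5.1 = 1.224.
The remaining 36% of clearance is unaffected.
New clearance relative to baseline: 0.096 + 1.224 + 0.36 = 1.68.
Because AUC varies inversely with clearance, the combined effect is 1 / 1.68 = 0.595.

0.595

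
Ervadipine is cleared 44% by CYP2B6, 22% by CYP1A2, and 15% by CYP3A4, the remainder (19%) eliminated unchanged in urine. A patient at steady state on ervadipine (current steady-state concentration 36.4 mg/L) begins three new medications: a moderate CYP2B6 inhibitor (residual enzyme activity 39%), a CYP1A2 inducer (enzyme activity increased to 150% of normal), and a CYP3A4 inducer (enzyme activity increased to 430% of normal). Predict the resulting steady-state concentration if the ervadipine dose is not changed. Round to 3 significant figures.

27.2 mg/L

The CYP2B6 pathway (44% of clearance) is reduced to 0.39× activity: 0.44 × 0.39 = 0.1716.
The CYP1A2 pathway (22% of clearance) is boosted to 1.5× activity: 0.22 × 1.5 = 0.33.
The CYP3A4 pathway (15% of clearance) is boosted to 4.3× activity: 0.15 × 4.3 = 0.645.
Non-CYP routes (19%) are unchanged.
CL_new/CL_old = 0.1716 + 0.33 + 0.645 + 0.19 = 1.3366.
Dividing the baseline by the relative clearance: 36.4 / 1.3366 = 27.2 mg/L.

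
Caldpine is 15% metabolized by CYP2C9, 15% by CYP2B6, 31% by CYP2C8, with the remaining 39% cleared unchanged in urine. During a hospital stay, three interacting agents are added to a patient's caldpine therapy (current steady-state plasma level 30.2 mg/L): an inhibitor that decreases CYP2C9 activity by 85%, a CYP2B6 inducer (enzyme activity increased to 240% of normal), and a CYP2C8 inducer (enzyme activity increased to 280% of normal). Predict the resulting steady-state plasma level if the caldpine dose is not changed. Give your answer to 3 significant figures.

18.4 mg/L

CYP2C9: 0.15 × 0.15 = 0.0225
CYP2B6: 0.15 × 2.4 = 0.36
CYP2C8: 0.31 × 2.8 = 0.868
Other: 0.39 (unchanged)
CL_new/CL_old = 0.0225 + 0.36 + 0.868 + 0.39 = 1.6405.
Dividing the baseline by the relative clearance: 30.2 / 1.6405 = 18.4 mg/L.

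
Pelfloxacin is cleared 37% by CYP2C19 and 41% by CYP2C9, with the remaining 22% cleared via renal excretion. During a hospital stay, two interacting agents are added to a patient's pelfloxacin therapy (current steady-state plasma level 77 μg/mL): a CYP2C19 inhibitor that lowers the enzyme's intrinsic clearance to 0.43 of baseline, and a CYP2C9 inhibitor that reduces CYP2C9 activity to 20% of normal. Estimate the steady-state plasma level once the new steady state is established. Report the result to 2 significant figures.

1.7 × 10² μg/mL

CYP2C19: 0.37 × 0.43 = 0.1591
CYP2C9: 0.41 × 0.2 = 0.082
Other: 0.22 (unchanged)
CL_new/CL_old = 0.1591 + 0.082 + 0.22 = 0.4611.
Dividing the baseline by the relative clearance: 77 / 0.4611 = 1.7 × 10² μg/mL.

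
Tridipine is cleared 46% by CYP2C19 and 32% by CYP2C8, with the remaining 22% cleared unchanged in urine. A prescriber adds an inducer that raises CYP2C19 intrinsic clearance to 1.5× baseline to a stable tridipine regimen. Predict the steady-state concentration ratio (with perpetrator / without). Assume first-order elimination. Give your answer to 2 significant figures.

The CYP2C19 pathway (46% of clearance) rises to 1.5× activity: 0.46 × 1.5 = 0.69.
CYP2C8 (32%) and the residual 22% are unaffected.
CL_new/CL_old = 0.69 + 0.32 + 0.22 = 1.23.
Steady-state concentration ratio = CL_old/CL_new = 1 / 1.23 = 0.81.

0.81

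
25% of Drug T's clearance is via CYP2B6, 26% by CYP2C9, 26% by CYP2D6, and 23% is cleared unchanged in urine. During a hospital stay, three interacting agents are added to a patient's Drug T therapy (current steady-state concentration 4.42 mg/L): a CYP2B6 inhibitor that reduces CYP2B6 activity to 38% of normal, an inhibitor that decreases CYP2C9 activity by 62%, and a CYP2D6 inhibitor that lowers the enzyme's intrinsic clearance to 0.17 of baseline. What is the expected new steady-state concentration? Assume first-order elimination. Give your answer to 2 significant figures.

9.4 mg/L

The CYP2B6 pathway (25% of clearance) is reduced to 0.38× activity: 0.25 × 0.38 = 0.095.
The CYP2C9 pathway (26% of clearance) is reduced to 0.38× activity: 0.26 × 0.38 = 0.0988.
The CYP2D6 pathway (26% of clearance) drops to 0.17× activity: 0.26 × 0.17 = 0.0442.
Non-CYP routes (23%) are unchanged.
New clearance relative to baseline: 0.095 + 0.0988 + 0.0442 + 0.23 = 0.468.
Steady-state concentration ∝ 1/CL: new value = 4.42 / 0.468 = 9.4 mg/L.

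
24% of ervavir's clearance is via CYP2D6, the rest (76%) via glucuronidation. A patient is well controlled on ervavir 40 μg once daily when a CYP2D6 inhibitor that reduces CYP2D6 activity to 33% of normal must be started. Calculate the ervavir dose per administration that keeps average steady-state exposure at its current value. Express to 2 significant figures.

34 μg

The CYP2D6 pathway (24% of clearance) drops to 0.33× activity: 0.24 × 0.33 = 0.0792.
Non-CYP routes (76%) are unchanged.
CL_new/CL_old = 0.0792 + 0.76 = 0.8392.
Css,avg = (dose rate)/CL, so holding Css fixed requires dose ∝ CL: 40 × 0.8392 = 34 μg.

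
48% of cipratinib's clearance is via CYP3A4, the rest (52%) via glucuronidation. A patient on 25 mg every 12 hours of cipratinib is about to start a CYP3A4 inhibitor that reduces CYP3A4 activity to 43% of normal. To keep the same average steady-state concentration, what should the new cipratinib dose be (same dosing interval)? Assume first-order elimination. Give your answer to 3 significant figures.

18.2 mg

The CYP3A4 pathway (48% of clearance) is reduced to 0.43× activity: 0.48 × 0.43 = 0.2064.
The remaining 52% of clearance is unaffected.
CL_new/CL_old = 0.2064 + 0.52 = 0.7264.
Exposure is unchanged when dose changes in proportion to clearance. New dose = 25 mg × 0.7264 = 18.2 mg.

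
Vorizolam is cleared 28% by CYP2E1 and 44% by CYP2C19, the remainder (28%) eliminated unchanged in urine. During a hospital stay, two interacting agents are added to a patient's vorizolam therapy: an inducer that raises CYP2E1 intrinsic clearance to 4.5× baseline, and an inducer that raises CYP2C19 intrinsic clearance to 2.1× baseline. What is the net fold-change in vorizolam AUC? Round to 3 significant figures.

0.406

The CYP2E1 pathway (28% of clearance) is boosted to 4.5× activity: 0.28 × 4.5 = 1.26.
The CYP2C19 pathway (44% of clearance) is boosted to 2.1× activity: 0.44 × 2.1 = 0.924.
Non-CYP routes (28%) are unchanged.
New clearance relative to baseline: 1.26 + 0.924 + 0.28 = 2.464.
Net AUC ratio = 1 / 2.464 = 0.406.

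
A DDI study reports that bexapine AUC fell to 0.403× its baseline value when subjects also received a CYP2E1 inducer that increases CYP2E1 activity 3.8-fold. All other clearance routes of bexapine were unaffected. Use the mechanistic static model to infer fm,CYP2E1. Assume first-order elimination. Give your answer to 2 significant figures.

Write x for the fraction cleared via CYP2E1. The observed AUC change means clearance rose to 1/0.403 = 2.481 of baseline.
Setting x·3.8 + (1 − x) = 2.481 and solving: x = (2.481 − 1)/(3.8 − 1) = 0.53.

0.53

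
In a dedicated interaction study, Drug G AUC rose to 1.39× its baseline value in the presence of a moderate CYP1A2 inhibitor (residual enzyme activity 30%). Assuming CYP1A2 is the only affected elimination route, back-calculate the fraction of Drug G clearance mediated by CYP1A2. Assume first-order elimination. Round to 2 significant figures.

0.40

CL'/CL = 1 / 1.39 = 0.7194
0.3·fm + (1 − fm) = 0.7194
fm = (0.7194 − 1) / (0.3 − 1) = 0.40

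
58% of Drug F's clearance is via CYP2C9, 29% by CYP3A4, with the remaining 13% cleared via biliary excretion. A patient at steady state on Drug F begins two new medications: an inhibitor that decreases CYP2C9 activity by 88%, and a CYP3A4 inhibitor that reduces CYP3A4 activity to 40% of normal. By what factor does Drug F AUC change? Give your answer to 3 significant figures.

CYP2C9: 0.58 × 0.12 = 0.0696
CYP3A4: 0.29 × 0.4 = 0.116
Other: 0.13 (unchanged)
Relative clearance = 0.0696 + 0.116 + 0.13 = 0.3156.
Net AUC ratio = 1 / 0.3156 = 3.17.

3.17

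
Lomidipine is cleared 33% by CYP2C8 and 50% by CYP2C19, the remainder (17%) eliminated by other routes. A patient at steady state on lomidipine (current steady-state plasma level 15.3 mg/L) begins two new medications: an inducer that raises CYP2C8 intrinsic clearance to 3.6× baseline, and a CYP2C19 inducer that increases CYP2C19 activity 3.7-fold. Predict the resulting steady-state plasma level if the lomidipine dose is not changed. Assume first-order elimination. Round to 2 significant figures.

4.8 mg/L

CYP2C8: 0.33 × 3.6 = 1.188
CYP2C19: 0.5 × 3.7 = 1.85
Other: 0.17 (unchanged)
CL_new/CL_old = 1.188 + 1.85 + 0.17 = 3.208.
Dividing the baseline by the relative clearance: 15.3 / 3.208 = 4.8 mg/L.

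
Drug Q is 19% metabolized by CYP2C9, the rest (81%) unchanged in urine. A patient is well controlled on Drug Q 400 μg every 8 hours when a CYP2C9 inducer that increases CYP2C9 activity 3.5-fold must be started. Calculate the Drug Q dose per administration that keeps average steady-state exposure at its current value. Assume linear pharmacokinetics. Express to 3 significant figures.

The CYP2C9 pathway (19% of clearance) is boosted to 3.5× activity: 0.19 × 3.5 = 0.665.
Non-CYP routes (81%) are unchanged.
New clearance relative to baseline: 0.665 + 0.81 = 1.475.
Exposure is unchanged when dose changes in proportion to clearance. New dose = 400 μg × 1.475 = 590 μg.

590 μg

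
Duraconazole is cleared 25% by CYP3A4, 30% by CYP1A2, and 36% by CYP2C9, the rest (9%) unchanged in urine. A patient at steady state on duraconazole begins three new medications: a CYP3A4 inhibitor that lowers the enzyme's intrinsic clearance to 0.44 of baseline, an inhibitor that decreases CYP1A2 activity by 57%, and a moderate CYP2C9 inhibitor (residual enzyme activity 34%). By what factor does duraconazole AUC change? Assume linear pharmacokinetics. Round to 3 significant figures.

2.22

The CYP3A4 pathway (25% of clearance) drops to 0.44× activity: 0.25 × 0.44 = 0.11.
The CYP1A2 pathway (30% of clearance) drops to 0.43× activity: 0.3 × 0.43 = 0.129.
The CYP2C9 pathway (36% of clearance) falls to 0.34× activity: 0.36 × 0.34 = 0.1224.
Non-CYP routes (9%) are unchanged.
Relative clearance = 0.11 + 0.129 + 0.1224 + 0.09 = 0.4514.
AUC ∝ 1/CL: fold-change = 1 / 0.4514 = 2.22.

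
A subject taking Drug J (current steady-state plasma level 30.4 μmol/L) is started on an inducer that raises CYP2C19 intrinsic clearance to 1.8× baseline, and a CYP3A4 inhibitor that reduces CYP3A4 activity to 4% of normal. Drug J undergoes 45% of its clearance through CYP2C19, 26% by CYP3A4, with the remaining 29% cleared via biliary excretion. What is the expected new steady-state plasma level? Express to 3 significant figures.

The CYP2C19 pathway (45% of clearance) is boosted to 1.8× activity: 0.45 × 1.8 = 0.81.
The CYP3A4 pathway (26% of clearance) drops to 0.04× activity: 0.26 × 0.04 = 0.0104.
Non-CYP routes (29%) are unchanged.
New clearance relative to baseline: 0.81 + 0.0104 + 0.29 = 1.1104.
Dividing the baseline by the relative clearance: 30.4 / 1.1104 = 27.4 μmol/L.

27.4 μmol/L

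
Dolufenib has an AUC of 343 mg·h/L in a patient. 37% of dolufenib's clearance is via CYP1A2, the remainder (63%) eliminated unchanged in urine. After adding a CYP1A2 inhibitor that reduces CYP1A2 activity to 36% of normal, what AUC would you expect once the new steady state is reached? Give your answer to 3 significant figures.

449 mg·h/L

The CYP1A2 pathway (37% of clearance) drops to 0.36× activity: 0.37 × 0.36 = 0.1332.
Non-CYP routes (63%) are unchanged.
Relative clearance = 0.1332 + 0.63 = 0.7632.
AUC ∝ 1/CL, so new value = 343 / 0.7632 = 449 mg·h/L.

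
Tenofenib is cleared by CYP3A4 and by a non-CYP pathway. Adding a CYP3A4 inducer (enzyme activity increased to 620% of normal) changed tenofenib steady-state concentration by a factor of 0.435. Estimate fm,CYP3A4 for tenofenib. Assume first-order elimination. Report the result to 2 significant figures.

CL'/CL = 1 / 0.435 = 2.299
6.2·fm + (1 − fm) = 2.299
fm = (2.299 − 1) / (6.2 − 1) = 0.25

0.25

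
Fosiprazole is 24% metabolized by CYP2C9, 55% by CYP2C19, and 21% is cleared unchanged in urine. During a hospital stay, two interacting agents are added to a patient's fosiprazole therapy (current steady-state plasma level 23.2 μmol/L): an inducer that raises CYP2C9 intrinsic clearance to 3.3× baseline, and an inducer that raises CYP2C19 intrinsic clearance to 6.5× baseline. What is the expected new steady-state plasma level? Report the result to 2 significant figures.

5.1 μmol/L

The CYP2C9 pathway (24% of clearance) rises to 3.3× activity: 0.24 × 3.3 = 0.792.
The CYP2C19 pathway (55% of clearance) increases to 6.5× activity: 0.55 × 6.5 = 3.575.
Non-CYP routes (21%) are unchanged.
Relative clearance = 0.792 + 3.575 + 0.21 = 4.577.
New steady-state plasma level = 23.2 / 4.577 = 5.1 μmol/L (concentration scales inversely with clearance).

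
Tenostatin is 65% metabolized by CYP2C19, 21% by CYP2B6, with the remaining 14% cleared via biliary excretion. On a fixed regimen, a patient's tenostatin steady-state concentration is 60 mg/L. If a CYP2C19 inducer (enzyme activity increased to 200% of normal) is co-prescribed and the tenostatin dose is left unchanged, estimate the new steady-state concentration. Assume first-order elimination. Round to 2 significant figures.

36 mg/L

The CYP2C19 pathway (65% of clearance) increases to 2× activity: 0.65 × 2 = 1.3.
CYP2B6 (21%) and the residual 14% are unaffected.
New clearance relative to baseline: 1.3 + 0.21 + 0.14 = 1.65.
With dosing unchanged, steady-state concentration scales as 1/CL: 60 / 1.65 = 36 mg/L.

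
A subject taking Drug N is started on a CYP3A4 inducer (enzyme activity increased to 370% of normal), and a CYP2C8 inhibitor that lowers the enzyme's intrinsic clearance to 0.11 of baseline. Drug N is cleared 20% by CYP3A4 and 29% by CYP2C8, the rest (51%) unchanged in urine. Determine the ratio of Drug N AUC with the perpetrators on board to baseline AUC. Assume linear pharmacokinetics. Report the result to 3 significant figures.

CYP3A4: 0.2 × 3.7 = 0.74
CYP2C8: 0.29 × 0.11 = 0.0319
Other: 0.51 (unchanged)
CL_new/CL_old = 0.74 + 0.0319 + 0.51 = 1.2819.
Because AUC varies inversely with clearance, the combined effect is 1 / 1.2819 = 0.780.

0.780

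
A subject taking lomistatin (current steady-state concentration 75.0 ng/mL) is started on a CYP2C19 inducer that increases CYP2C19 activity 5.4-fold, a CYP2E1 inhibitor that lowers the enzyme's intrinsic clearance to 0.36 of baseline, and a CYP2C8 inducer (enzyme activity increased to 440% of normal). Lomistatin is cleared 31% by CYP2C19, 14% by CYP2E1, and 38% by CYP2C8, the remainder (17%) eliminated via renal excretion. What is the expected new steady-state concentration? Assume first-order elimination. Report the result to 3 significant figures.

21.0 ng/mL

The CYP2C19 pathway (31% of clearance) increases to 5.4× activity: 0.31 × 5.4 = 1.674.
The CYP2E1 pathway (14% of clearance) is reduced to 0.36× activity: 0.14 × 0.36 = 0.0504.
The CYP2C8 pathway (38% of clearance) is boosted to 4.4× activity: 0.38 × 4.4 = 1.672.
The remaining 17% of clearance is unaffected.
CL_new/CL_old = 1.674 + 0.0504 + 1.672 + 0.17 = 3.5664.
Steady-state concentration ∝ 1/CL: new value = 75.0 / 3.5664 = 21.0 ng/mL.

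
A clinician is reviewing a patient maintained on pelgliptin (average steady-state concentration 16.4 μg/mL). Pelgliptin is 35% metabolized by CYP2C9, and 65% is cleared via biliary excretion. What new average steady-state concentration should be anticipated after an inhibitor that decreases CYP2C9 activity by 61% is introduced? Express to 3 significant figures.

20.9 μg/mL

CYP2C9: 0.35 × 0.39 = 0.1365
Other: 0.65 (unchanged)
Relative clearance = 0.1365 + 0.65 = 0.7865.
Average steady-state concentration ∝ 1/CL, so new value = 16.4 / 0.7865 = 20.9 μg/mL.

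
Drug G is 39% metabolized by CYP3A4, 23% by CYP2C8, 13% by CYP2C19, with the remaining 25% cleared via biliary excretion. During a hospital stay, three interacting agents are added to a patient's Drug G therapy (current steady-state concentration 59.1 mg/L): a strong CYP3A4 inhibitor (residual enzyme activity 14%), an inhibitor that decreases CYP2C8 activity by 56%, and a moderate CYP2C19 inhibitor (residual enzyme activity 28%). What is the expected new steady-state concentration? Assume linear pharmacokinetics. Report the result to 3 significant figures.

134 mg/L

CYP3A4: 0.39 × 0.14 = 0.0546
CYP2C8: 0.23 × 0.44 = 0.1012
CYP2C19: 0.13 × 0.28 = 0.0364
Other: 0.25 (unchanged)
New clearance relative to baseline: 0.0546 + 0.1012 + 0.0364 + 0.25 = 0.4422.
New steady-state concentration = 59.1 / 0.4422 = 134 mg/L (concentration scales inversely with clearance).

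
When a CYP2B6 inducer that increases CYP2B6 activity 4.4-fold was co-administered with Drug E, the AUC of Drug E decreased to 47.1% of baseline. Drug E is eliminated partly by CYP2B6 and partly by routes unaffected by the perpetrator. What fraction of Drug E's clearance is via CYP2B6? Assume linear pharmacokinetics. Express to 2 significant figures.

Let fm be the CYP2B6 fraction. New clearance relative to baseline = fm × 4.4 + (1 − fm).
AUC ratio = 1 / (new CL fraction), so new CL fraction = 1 / 0.471 = 2.123.
fm × 4.4 + 1 − fm = 2.123  ⇒  fm × (4.4 − 1) = 1.123  ⇒  fm = 0.33.

0.33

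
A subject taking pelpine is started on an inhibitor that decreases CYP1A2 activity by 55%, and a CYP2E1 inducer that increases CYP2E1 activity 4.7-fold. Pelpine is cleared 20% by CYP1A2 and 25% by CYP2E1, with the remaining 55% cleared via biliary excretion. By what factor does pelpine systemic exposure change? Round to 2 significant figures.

The CYP1A2 pathway (20% of clearance) falls to 0.45× activity: 0.2 × 0.45 = 0.09.
The CYP2E1 pathway (25% of clearance) rises to 4.7× activity: 0.25 × 4.7 = 1.175.
The remaining 55% of clearance is unaffected.
New clearance relative to baseline: 0.09 + 1.175 + 0.55 = 1.815.
Because systemic exposure varies inversely with clearance, the combined effect is 1 / 1.815 = 0.55.

0.55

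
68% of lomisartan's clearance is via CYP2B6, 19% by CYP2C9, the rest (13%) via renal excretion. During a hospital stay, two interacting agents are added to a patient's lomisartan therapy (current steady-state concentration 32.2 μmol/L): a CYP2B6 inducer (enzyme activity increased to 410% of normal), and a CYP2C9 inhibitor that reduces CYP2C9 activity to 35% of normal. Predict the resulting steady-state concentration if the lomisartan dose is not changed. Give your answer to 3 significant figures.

The CYP2B6 pathway (68% of clearance) increases to 4.1× activity: 0.68 × 4.1 = 2.788.
The CYP2C9 pathway (19% of clearance) is reduced to 0.35× activity: 0.19 × 0.35 = 0.0665.
The remaining 13% of clearance is unaffected.
Relative clearance = 2.788 + 0.0665 + 0.13 = 2.9845.
New steady-state concentration = 32.2 / 2.9845 = 10.8 μmol/L (concentration scales inversely with clearance).

10.8 μmol/L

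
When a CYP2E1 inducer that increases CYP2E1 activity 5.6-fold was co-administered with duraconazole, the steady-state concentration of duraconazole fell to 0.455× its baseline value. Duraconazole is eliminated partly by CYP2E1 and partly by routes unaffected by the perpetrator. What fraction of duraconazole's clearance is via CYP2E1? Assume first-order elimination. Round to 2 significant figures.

0.26

CL'/CL = 1 / 0.455 = 2.198
5.6·fm + (1 − fm) = 2.198
fm = (2.198 − 1) / (5.6 − 1) = 0.26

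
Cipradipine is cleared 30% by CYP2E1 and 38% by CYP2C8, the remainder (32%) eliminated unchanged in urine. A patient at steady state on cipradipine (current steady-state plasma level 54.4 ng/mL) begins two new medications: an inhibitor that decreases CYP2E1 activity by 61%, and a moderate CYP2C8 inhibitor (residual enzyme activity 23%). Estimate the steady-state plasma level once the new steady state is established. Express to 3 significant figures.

The CYP2E1 pathway (30% of clearance) is reduced to 0.39× activity: 0.3 × 0.39 = 0.117.
The CYP2C8 pathway (38% of clearance) drops to 0.23× activity: 0.38 × 0.23 = 0.0874.
The remaining 32% of clearance is unaffected.
CL_new/CL_old = 0.117 + 0.0874 + 0.32 = 0.5244.
Dividing the baseline by the relative clearance: 54.4 / 0.5244 = 104 ng/mL.

104 ng/mL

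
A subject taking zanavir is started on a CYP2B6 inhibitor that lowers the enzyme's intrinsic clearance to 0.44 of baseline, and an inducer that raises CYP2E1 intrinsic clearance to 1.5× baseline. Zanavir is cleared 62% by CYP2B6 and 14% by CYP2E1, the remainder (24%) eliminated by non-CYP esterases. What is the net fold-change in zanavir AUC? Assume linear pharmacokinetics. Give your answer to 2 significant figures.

1.4

The CYP2B6 pathway (62% of clearance) is reduced to 0.44× activity: 0.62 × 0.44 = 0.2728.
The CYP2E1 pathway (14% of clearance) rises to 1.5× activity: 0.14 × 1.5 = 0.21.
The remaining 24% of clearance is unaffected.
New clearance relative to baseline: 0.2728 + 0.21 + 0.24 = 0.7228.
AUC ∝ 1/CL: fold-change = 1 / 0.7228 = 1.4.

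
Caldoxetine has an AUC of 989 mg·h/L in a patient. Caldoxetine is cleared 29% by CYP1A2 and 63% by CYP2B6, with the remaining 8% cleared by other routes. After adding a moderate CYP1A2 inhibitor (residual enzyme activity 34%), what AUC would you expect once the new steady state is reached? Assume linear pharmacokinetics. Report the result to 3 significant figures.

1.22 × 10³ mg·h/L

The CYP1A2 pathway (29% of clearance) is reduced to 0.34× activity: 0.29 × 0.34 = 0.0986.
CYP2B6 (63%) and the residual 8% are unaffected.
Relative clearance = 0.0986 + 0.63 + 0.08 = 0.8086.
New AUC = baseline ÷ relative clearance = 989 / 0.8086 = 1.22 × 10³ mg·h/L.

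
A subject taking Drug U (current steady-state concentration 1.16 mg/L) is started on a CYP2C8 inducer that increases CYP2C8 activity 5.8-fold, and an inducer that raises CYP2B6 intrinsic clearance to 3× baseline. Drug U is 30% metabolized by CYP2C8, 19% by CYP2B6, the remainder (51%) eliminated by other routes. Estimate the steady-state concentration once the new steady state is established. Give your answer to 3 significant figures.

0.411 mg/L

CYP2C8: 0.3 × 5.8 = 1.74
CYP2B6: 0.19 × 3 = 0.57
Other: 0.51 (unchanged)
Relative clearance = 1.74 + 0.57 + 0.51 = 2.82.
New steady-state concentration = 1.16 / 2.82 = 0.411 mg/L (concentration scales inversely with clearance).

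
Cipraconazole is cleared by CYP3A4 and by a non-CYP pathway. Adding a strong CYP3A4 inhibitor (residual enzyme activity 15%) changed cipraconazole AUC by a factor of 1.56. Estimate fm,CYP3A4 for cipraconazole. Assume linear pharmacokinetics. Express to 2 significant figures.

0.42

Call the CYP3A4 fraction fm. After the interaction, CL_new/CL_old = fm × 0.15 + (1 − fm).
AUC ratio = 1 / (new CL fraction), so new CL fraction = 1 / 1.56 = 0.641.
fm × 0.15 + 1 − fm = 0.641  ⇒  fm × (0.15 − 1) = −0.359  ⇒  fm = 0.42.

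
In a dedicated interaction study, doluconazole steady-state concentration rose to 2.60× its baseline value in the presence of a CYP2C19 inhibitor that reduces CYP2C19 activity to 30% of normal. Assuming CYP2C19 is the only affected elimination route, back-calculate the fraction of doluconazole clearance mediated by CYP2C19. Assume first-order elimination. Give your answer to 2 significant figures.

CL'/CL = 1 / 2.60 = 0.3846
0.3·fm + (1 − fm) = 0.3846
fm = (0.3846 − 1) / (0.3 − 1) = 0.88

0.88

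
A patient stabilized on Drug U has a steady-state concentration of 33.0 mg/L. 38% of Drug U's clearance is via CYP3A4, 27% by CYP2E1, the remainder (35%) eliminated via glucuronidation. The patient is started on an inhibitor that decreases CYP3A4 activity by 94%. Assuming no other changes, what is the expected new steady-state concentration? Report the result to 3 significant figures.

The CYP3A4 pathway (38% of clearance) falls to 0.06× activity: 0.38 × 0.06 = 0.0228.
CYP2E1 (27%) and the residual 35% are unaffected.
Relative clearance = 0.0228 + 0.27 + 0.35 = 0.6428.
New steady-state concentration = baseline ÷ relative clearance = 33.0 / 0.6428 = 51.3 mg/L.

51.3 mg/L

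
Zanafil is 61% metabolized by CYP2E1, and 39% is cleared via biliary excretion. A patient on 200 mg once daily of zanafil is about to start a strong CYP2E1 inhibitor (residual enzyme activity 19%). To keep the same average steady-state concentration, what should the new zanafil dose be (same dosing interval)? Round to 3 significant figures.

CYP2E1: 0.61 × 0.19 = 0.1159
Other: 0.39 (unchanged)
Relative clearance = 0.1159 + 0.39 = 0.5059.
Css,avg = (dose rate)/CL, so holding Css fixed requires dose ∝ CL: 200 × 0.5059 = 101 mg.

101 mg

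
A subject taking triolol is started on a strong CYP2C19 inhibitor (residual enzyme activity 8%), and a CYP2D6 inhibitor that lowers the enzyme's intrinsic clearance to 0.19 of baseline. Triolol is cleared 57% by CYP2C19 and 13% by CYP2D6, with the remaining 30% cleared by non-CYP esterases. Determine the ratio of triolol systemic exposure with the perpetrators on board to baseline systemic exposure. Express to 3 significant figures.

CYP2C19: 0.57 × 0.08 = 0.0456
CYP2D6: 0.13 × 0.19 = 0.0247
Other: 0.3 (unchanged)
New clearance relative to baseline: 0.0456 + 0.0247 + 0.3 = 0.3703.
Net systemic exposure ratio = 1 / 0.3703 = 2.70.

2.70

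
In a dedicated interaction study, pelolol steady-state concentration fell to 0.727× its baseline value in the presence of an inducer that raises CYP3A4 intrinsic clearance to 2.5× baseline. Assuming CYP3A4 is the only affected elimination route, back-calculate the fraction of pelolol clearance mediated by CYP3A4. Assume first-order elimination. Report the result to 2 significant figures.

0.25

Let fm be the CYP3A4 fraction. New clearance relative to baseline = fm × 2.5 + (1 − fm).
Steady-state concentration ratio = 1 / (new CL fraction), so new CL fraction = 1 / 0.727 = 1.376.
fm × 2.5 + 1 − fm = 1.376  ⇒  fm × (2.5 − 1) = 0.3755  ⇒  fm = 0.25.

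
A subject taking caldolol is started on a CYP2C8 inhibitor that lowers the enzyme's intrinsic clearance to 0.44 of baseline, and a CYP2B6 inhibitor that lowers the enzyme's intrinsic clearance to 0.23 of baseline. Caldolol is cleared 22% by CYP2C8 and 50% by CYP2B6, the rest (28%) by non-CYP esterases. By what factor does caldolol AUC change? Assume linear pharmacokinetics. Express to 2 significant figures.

2.0

The CYP2C8 pathway (22% of clearance) falls to 0.44× activity: 0.22 × 0.44 = 0.0968.
The CYP2B6 pathway (50% of clearance) drops to 0.23× activity: 0.5 × 0.23 = 0.115.
The remaining 28% of clearance is unaffected.
CL_new/CL_old = 0.0968 + 0.115 + 0.28 = 0.4918.
AUC ∝ 1/CL: fold-change = 1 / 0.4918 = 2.0.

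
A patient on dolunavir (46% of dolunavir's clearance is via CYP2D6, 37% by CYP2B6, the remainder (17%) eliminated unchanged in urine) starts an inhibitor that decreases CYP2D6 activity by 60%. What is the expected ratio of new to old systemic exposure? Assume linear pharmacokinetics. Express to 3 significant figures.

1.38

The CYP2D6 pathway (46% of clearance) falls to 0.4× activity: 0.46 × 0.4 = 0.184.
CYP2B6 (37%) and the residual 17% are unaffected.
New clearance relative to baseline: 0.184 + 0.37 + 0.17 = 0.724.
Since systemic exposure ∝ 1/CL, the ratio is 1 / 0.724 = 1.38.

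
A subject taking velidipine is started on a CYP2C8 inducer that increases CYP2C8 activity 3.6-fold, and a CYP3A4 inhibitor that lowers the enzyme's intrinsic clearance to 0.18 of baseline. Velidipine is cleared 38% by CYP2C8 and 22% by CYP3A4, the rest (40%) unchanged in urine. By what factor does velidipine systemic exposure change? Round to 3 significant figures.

CYP2C8: 0.38 × 3.6 = 1.368
CYP3A4: 0.22 × 0.18 = 0.0396
Other: 0.4 (unchanged)
New clearance relative to baseline: 1.368 + 0.0396 + 0.4 = 1.8076.
Net systemic exposure ratio = 1 / 1.8076 = 0.553.

0.553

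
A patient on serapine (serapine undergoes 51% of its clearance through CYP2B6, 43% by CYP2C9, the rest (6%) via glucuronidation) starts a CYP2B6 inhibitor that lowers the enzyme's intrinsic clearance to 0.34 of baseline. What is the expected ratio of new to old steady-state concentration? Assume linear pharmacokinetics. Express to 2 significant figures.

1.5

CYP2B6: 0.51 × 0.34 = 0.1734
CYP2C9: 0.43 (unchanged)
Other: 0.06 (unchanged)
New clearance relative to baseline: 0.1734 + 0.43 + 0.06 = 0.6634.
Since steady-state concentration ∝ 1/CL, the ratio is 1 / 0.6634 = 1.5.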